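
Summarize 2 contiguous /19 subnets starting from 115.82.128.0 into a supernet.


Original prefix: /19
Number of subnets: 2 = 2^1
New prefix = 19 - 1 = 18
Supernet: 115.82.128.0/18


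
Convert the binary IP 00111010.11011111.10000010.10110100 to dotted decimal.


00111010 = 58
11011111 = 223
10000010 = 130
10110100 = 180
IP: 58.223.130.180


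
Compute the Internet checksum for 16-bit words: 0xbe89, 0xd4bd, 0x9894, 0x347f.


Sum all words (with carry folding):
+ 0xbe89 = 0xbe89
+ 0xd4bd = 0x9347
+ 0x9894 = 0x2bdc
+ 0x347f = 0x605b
One's complement: ~0x605b
Checksum = 0x9fa4


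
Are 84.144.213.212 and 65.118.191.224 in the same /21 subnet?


Mask: 255.255.248.0
84.144.213.212 AND mask = 84.144.208.0
65.118.191.224 AND mask = 65.118.184.0
No, different subnets (84.144.208.0 vs 65.118.184.0)


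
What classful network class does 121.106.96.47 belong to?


First octet: 121
Binary: 01111001
0xxxxxxx -> Class A (1-126)
Class A, default mask 255.0.0.0 (/8)


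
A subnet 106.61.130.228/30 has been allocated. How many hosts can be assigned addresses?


Host bits = 32 - 30 = 2
Total addresses = 2^2 = 4
Usable = total - 2 (network and broadcast)
Usable hosts: 2


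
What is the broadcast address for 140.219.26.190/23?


Network: 140.219.26.0/23
Host bits = 9
Set all host bits to 1:
Broadcast: 140.219.27.255


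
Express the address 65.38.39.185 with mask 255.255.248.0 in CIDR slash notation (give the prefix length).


Binary: 11111111.11111111.11111000.00000000
Count leading 1s
Prefix: /21


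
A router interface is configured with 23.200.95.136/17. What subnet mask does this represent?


/17 means 17 network bits, 15 host bits
Binary: 11111111111111111000000000000000
Mask: 255.255.128.0


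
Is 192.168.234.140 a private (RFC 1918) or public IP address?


RFC 1918 private ranges:
  10.0.0.0/8 (10.0.0.0 - 10.255.255.255)
  172.16.0.0/12 (172.16.0.0 - 172.31.255.255)
  192.168.0.0/16 (192.168.0.0 - 192.168.255.255)
Private (in 192.168.0.0/16)


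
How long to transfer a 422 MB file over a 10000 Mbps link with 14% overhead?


Effective throughput = 10000 * (1 - 14/100) = 8600 Mbps
File size in Mb = 422 * 8 = 3376 Mb
Time = 3376 / 8600
Time = 0.3926 seconds


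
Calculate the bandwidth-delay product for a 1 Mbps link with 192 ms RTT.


BDP = bandwidth * RTT
= 1 Mbps * 192 ms
= 1 * 1e6 * 192 / 1000 bits
= 192000 bits
= 24000 bytes
= 23.4375 KB
BDP = 192000 bits (24000 bytes)


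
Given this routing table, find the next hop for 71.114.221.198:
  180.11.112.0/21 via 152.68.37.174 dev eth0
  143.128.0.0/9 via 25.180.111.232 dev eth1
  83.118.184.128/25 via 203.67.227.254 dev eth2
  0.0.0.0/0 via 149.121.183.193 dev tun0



Longest prefix match for 71.114.221.198:
  /21 180.11.112.0: no
  /9 143.128.0.0: no
  /25 83.118.184.128: no
  /0 0.0.0.0: MATCH
Selected: next-hop 149.121.183.193 via tun0 (matched /0)


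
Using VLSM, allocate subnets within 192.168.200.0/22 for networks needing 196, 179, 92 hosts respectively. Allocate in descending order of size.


196 hosts -> /24 (254 usable): 192.168.200.0/24
179 hosts -> /24 (254 usable): 192.168.201.0/24
92 hosts -> /25 (126 usable): 192.168.202.0/25
Allocation: 192.168.200.0/24 (196 hosts, 254 usable); 192.168.201.0/24 (179 hosts, 254 usable); 192.168.202.0/25 (92 hosts, 126 usable)


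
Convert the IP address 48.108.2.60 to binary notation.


48 = 00110000
108 = 01101100
2 = 00000010
60 = 00111100
Binary: 00110000.01101100.00000010.00111100


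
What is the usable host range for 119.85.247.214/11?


Network: 119.64.0.0
Broadcast: 119.95.255.255
First usable = network + 1
Last usable = broadcast - 1
Range: 119.64.0.1 to 119.95.255.254


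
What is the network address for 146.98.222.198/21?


IP:   10010010.01100010.11011110.11000110
Mask: 11111111.11111111.11111000.00000000
AND operation:
Net:  10010010.01100010.11011000.00000000
Network: 146.98.216.0/21


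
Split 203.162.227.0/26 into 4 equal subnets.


New prefix = 26 + 2 = 28
Each subnet has 16 addresses
  203.162.227.0/28
  203.162.227.16/28
  203.162.227.32/28
  203.162.227.48/28
Subnets: 203.162.227.0/28, 203.162.227.16/28, 203.162.227.32/28, 203.162.227.48/28


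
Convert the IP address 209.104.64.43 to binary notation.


209 = 11010001
104 = 01101000
64 = 01000000
43 = 00101011
Binary: 11010001.01101000.01000000.00101011


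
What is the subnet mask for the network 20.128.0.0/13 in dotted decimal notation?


/13 means 13 network bits, 19 host bits
Binary: 11111111111110000000000000000000
Mask: 255.248.0.0


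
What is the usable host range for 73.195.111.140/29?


Network: 73.195.111.136
Broadcast: 73.195.111.143
First usable = network + 1
Last usable = broadcast - 1
Range: 73.195.111.137 to 73.195.111.142


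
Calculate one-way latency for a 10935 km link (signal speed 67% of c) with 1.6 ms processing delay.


Speed = 0.67 * 3e5 km/s = 201000 km/s
Propagation delay = 10935 / 201000 = 0.0544 s = 54.403 ms
Processing delay = 1.6 ms
Total one-way latency = 56.003 ms


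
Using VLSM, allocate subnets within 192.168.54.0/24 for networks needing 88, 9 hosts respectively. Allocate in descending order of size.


88 hosts -> /25 (126 usable): 192.168.54.0/25
9 hosts -> /28 (14 usable): 192.168.54.128/28
Allocation: 192.168.54.0/25 (88 hosts, 126 usable); 192.168.54.128/28 (9 hosts, 14 usable)


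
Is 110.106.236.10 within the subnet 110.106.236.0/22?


Subnet network: 110.106.236.0
Test IP AND mask: 110.106.236.0
Yes, 110.106.236.10 is in 110.106.236.0/22


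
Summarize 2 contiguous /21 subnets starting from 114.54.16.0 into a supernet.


Original prefix: /21
Number of subnets: 2 = 2^1
New prefix = 21 - 1 = 20
Supernet: 114.54.16.0/20


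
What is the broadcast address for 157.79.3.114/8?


Network: 157.0.0.0/8
Host bits = 24
Set all host bits to 1:
Broadcast: 157.255.255.255


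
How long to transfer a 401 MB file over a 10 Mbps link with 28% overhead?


Effective throughput = 10 * (1 - 28/100) = 7.2 Mbps
File size in Mb = 401 * 8 = 3208 Mb
Time = 3208 / 7.2
Time = 445.5556 seconds


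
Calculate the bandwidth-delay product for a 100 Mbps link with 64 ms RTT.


BDP = bandwidth * RTT
= 100 Mbps * 64 ms
= 100 * 1e6 * 64 / 1000 bits
= 6400000 bits
= 800000 bytes
= 781.25 KB
BDP = 6400000 bits (800000 bytes)


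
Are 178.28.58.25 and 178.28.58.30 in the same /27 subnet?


Mask: 255.255.255.224
178.28.58.25 AND mask = 178.28.58.0
178.28.58.30 AND mask = 178.28.58.0
Yes, same subnet (178.28.58.0)


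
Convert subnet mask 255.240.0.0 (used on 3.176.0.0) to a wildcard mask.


Subnet mask: 255.240.0.0
Wildcard = 255.255.255.255 - subnet mask
255 - 255 = 0
255 - 240 = 15
255 - 0 = 255
255 - 0 = 255
Wildcard: 0.15.255.255


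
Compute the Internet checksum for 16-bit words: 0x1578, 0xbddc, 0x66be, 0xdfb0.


Sum all words (with carry folding):
+ 0x1578 = 0x1578
+ 0xbddc = 0xd354
+ 0x66be = 0x3a13
+ 0xdfb0 = 0x19c4
One's complement: ~0x19c4
Checksum = 0xe63b


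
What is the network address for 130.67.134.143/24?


IP:   10000010.01000011.10000110.10001111
Mask: 11111111.11111111.11111111.00000000
AND operation:
Net:  10000010.01000011.10000110.00000000
Network: 130.67.134.0/24


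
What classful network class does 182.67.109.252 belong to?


First octet: 182
Binary: 10110110
10xxxxxx -> Class B (128-191)
Class B, default mask 255.255.0.0 (/16)


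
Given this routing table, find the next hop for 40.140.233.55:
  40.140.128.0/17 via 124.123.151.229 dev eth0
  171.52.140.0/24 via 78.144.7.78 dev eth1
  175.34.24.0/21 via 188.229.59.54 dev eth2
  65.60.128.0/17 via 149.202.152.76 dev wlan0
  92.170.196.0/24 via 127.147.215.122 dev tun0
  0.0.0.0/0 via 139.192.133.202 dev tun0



Longest prefix match for 40.140.233.55:
  /17 40.140.128.0: MATCH
  /24 171.52.140.0: no
  /21 175.34.24.0: no
  /17 65.60.128.0: no
  /24 92.170.196.0: no
  /0 0.0.0.0: MATCH
Selected: next-hop 124.123.151.229 via eth0 (matched /17)


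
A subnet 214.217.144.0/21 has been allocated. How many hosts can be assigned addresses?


Host bits = 32 - 21 = 11
Total addresses = 2^11 = 2048
Usable = total - 2 (network and broadcast)
Usable hosts: 2046


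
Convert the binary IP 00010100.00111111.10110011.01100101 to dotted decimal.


00010100 = 20
00111111 = 63
10110011 = 179
01100101 = 101
IP: 20.63.179.101


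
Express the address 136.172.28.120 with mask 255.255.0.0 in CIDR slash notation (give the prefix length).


Binary: 11111111.11111111.00000000.00000000
Count leading 1s
Prefix: /16


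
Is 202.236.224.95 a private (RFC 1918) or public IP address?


RFC 1918 private ranges:
  10.0.0.0/8 (10.0.0.0 - 10.255.255.255)
  172.16.0.0/12 (172.16.0.0 - 172.31.255.255)
  192.168.0.0/16 (192.168.0.0 - 192.168.255.255)
Public (not in any RFC 1918 range)


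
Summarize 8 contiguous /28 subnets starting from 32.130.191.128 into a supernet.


Original prefix: /28
Number of subnets: 8 = 2^3
New prefix = 28 - 3 = 25
Supernet: 32.130.191.128/25


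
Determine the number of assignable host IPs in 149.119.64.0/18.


Host bits = 32 - 18 = 14
Total addresses = 2^14 = 16384
Usable = total - 2 (network and broadcast)
Usable hosts: 16382


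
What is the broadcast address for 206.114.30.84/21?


Network: 206.114.24.0/21
Host bits = 11
Set all host bits to 1:
Broadcast: 206.114.31.255


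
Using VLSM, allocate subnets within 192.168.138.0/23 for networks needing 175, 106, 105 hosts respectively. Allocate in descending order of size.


175 hosts -> /24 (254 usable): 192.168.138.0/24
106 hosts -> /25 (126 usable): 192.168.139.0/25
105 hosts -> /25 (126 usable): 192.168.139.128/25
Allocation: 192.168.138.0/24 (175 hosts, 254 usable); 192.168.139.0/25 (106 hosts, 126 usable); 192.168.139.128/25 (105 hosts, 126 usable)


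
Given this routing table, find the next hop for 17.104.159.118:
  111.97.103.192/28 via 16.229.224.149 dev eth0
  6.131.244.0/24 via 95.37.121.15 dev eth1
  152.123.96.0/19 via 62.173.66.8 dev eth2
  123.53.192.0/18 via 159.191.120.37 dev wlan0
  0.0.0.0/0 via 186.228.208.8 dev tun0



Longest prefix match for 17.104.159.118:
  /28 111.97.103.192: no
  /24 6.131.244.0: no
  /19 152.123.96.0: no
  /18 123.53.192.0: no
  /0 0.0.0.0: MATCH
Selected: next-hop 186.228.208.8 via tun0 (matched /0)


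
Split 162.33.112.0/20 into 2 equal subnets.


New prefix = 20 + 1 = 21
Each subnet has 2048 addresses
  162.33.112.0/21
  162.33.120.0/21
Subnets: 162.33.112.0/21, 162.33.120.0/21


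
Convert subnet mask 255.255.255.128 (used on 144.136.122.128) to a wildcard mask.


Subnet mask: 255.255.255.128
Wildcard = 255.255.255.255 - subnet mask
255 - 255 = 0
255 - 255 = 0
255 - 255 = 0
255 - 128 = 127
Wildcard: 0.0.0.127


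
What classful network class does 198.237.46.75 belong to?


First octet: 198
Binary: 11000110
110xxxxx -> Class C (192-223)
Class C, default mask 255.255.255.0 (/24)


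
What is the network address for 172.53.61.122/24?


IP:   10101100.00110101.00111101.01111010
Mask: 11111111.11111111.11111111.00000000
AND operation:
Net:  10101100.00110101.00111101.00000000
Network: 172.53.61.0/24


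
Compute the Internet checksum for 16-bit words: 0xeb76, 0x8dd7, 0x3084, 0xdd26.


Sum all words (with carry folding):
+ 0xeb76 = 0xeb76
+ 0x8dd7 = 0x794e
+ 0x3084 = 0xa9d2
+ 0xdd26 = 0x86f9
One's complement: ~0x86f9
Checksum = 0x7906


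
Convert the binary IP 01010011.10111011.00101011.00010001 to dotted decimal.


01010011 = 83
10111011 = 187
00101011 = 43
00010001 = 17
IP: 83.187.43.17


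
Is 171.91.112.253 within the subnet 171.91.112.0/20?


Subnet network: 171.91.112.0
Test IP AND mask: 171.91.112.0
Yes, 171.91.112.253 is in 171.91.112.0/20


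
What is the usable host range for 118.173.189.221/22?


Network: 118.173.188.0
Broadcast: 118.173.191.255
First usable = network + 1
Last usable = broadcast - 1
Range: 118.173.188.1 to 118.173.191.254


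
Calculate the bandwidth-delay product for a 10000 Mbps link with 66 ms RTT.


BDP = bandwidth * RTT
= 10000 Mbps * 66 ms
= 10000 * 1e6 * 66 / 1000 bits
= 660000000 bits
= 82500000 bytes
= 80566.4062 KB
BDP = 660000000 bits (82500000 bytes)


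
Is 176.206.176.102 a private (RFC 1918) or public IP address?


RFC 1918 private ranges:
  10.0.0.0/8 (10.0.0.0 - 10.255.255.255)
  172.16.0.0/12 (172.16.0.0 - 172.31.255.255)
  192.168.0.0/16 (192.168.0.0 - 192.168.255.255)
Public (not in any RFC 1918 range)


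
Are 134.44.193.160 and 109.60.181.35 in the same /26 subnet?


Mask: 255.255.255.192
134.44.193.160 AND mask = 134.44.193.128
109.60.181.35 AND mask = 109.60.181.0
No, different subnets (134.44.193.128 vs 109.60.181.0)


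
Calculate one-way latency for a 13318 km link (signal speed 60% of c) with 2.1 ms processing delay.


Speed = 0.6 * 3e5 km/s = 180000 km/s
Propagation delay = 13318 / 180000 = 0.074 s = 73.9889 ms
Processing delay = 2.1 ms
Total one-way latency = 76.0889 ms


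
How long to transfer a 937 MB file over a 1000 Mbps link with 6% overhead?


Effective throughput = 1000 * (1 - 6/100) = 940 Mbps
File size in Mb = 937 * 8 = 7496 Mb
Time = 7496 / 940
Time = 7.9745 seconds


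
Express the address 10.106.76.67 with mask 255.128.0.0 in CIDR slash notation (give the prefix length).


Binary: 11111111.10000000.00000000.00000000
Count leading 1s
Prefix: /9


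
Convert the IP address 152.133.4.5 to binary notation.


152 = 10011000
133 = 10000101
4 = 00000100
5 = 00000101
Binary: 10011000.10000101.00000100.00000101


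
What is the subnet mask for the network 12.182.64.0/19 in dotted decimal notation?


/19 means 19 network bits, 13 host bits
Binary: 11111111111111111110000000000000
Mask: 255.255.224.0


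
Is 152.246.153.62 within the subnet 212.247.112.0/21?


Subnet network: 212.247.112.0
Test IP AND mask: 152.246.152.0
No, 152.246.153.62 is not in 212.247.112.0/21


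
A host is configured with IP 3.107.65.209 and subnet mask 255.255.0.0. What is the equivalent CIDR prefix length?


Binary: 11111111.11111111.00000000.00000000
Count leading 1s
Prefix: /16


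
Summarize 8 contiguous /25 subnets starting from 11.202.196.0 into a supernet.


Original prefix: /25
Number of subnets: 8 = 2^3
New prefix = 25 - 3 = 22
Supernet: 11.202.196.0/22


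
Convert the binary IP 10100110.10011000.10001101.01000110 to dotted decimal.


10100110 = 166
10011000 = 152
10001101 = 141
01000110 = 70
IP: 166.152.141.70


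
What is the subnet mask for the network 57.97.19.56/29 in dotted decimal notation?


/29 means 29 network bits, 3 host bits
Binary: 11111111111111111111111111111000
Mask: 255.255.255.248


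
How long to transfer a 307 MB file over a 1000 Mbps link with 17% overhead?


Effective throughput = 1000 * (1 - 17/100) = 830 Mbps
File size in Mb = 307 * 8 = 2456 Mb
Time = 2456 / 830
Time = 2.959 seconds


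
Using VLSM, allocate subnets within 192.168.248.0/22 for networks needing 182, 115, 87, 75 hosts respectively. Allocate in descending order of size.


182 hosts -> /24 (254 usable): 192.168.248.0/24
115 hosts -> /25 (126 usable): 192.168.249.0/25
87 hosts -> /25 (126 usable): 192.168.249.128/25
75 hosts -> /25 (126 usable): 192.168.250.0/25
Allocation: 192.168.248.0/24 (182 hosts, 254 usable); 192.168.249.0/25 (115 hosts, 126 usable); 192.168.249.128/25 (87 hosts, 126 usable); 192.168.250.0/25 (75 hosts, 126 usable)


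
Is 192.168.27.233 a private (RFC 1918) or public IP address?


RFC 1918 private ranges:
  10.0.0.0/8 (10.0.0.0 - 10.255.255.255)
  172.16.0.0/12 (172.16.0.0 - 172.31.255.255)
  192.168.0.0/16 (192.168.0.0 - 192.168.255.255)
Private (in 192.168.0.0/16)


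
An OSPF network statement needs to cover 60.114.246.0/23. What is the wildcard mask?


Subnet mask: 255.255.254.0
Wildcard = 255.255.255.255 - subnet mask
255 - 255 = 0
255 - 255 = 0
255 - 254 = 1
255 - 0 = 255
Wildcard: 0.0.1.255


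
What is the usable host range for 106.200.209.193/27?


Network: 106.200.209.192
Broadcast: 106.200.209.223
First usable = network + 1
Last usable = broadcast - 1
Range: 106.200.209.193 to 106.200.209.222


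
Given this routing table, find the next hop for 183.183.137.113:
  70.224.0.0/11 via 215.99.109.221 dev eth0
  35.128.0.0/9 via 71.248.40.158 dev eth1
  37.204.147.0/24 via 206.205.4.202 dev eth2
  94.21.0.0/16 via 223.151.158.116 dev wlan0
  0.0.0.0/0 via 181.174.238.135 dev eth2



Longest prefix match for 183.183.137.113:
  /11 70.224.0.0: no
  /9 35.128.0.0: no
  /24 37.204.147.0: no
  /16 94.21.0.0: no
  /0 0.0.0.0: MATCH
Selected: next-hop 181.174.238.135 via eth2 (matched /0)


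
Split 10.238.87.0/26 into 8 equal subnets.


New prefix = 26 + 3 = 29
Each subnet has 8 addresses
  10.238.87.0/29
  10.238.87.8/29
  10.238.87.16/29
  10.238.87.24/29
  10.238.87.32/29
  10.238.87.40/29
  10.238.87.48/29
  10.238.87.56/29
Subnets: 10.238.87.0/29, 10.238.87.8/29, 10.238.87.16/29, 10.238.87.24/29, 10.238.87.32/29, 10.238.87.40/29, 10.238.87.48/29, 10.238.87.56/29


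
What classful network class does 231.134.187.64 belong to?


First octet: 231
Binary: 11100111
1110xxxx -> Class D (224-239)
Class D (multicast), default mask N/A


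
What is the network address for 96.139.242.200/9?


IP:   01100000.10001011.11110010.11001000
Mask: 11111111.10000000.00000000.00000000
AND operation:
Net:  01100000.10000000.00000000.00000000
Network: 96.128.0.0/9


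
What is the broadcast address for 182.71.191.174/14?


Network: 182.68.0.0/14
Host bits = 18
Set all host bits to 1:
Broadcast: 182.71.255.255


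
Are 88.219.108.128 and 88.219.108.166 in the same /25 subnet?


Mask: 255.255.255.128
88.219.108.128 AND mask = 88.219.108.128
88.219.108.166 AND mask = 88.219.108.128
Yes, same subnet (88.219.108.128)


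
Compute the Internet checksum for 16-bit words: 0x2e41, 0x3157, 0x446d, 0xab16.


Sum all words (with carry folding):
+ 0x2e41 = 0x2e41
+ 0x3157 = 0x5f98
+ 0x446d = 0xa405
+ 0xab16 = 0x4f1c
One's complement: ~0x4f1c
Checksum = 0xb0e3


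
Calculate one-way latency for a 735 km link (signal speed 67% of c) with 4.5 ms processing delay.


Speed = 0.67 * 3e5 km/s = 201000 km/s
Propagation delay = 735 / 201000 = 0.0037 s = 3.6567 ms
Processing delay = 4.5 ms
Total one-way latency = 8.1567 ms


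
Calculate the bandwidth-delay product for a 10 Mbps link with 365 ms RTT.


BDP = bandwidth * RTT
= 10 Mbps * 365 ms
= 10 * 1e6 * 365 / 1000 bits
= 3650000 bits
= 456250 bytes
= 445.5566 KB
BDP = 3650000 bits (456250 bytes)


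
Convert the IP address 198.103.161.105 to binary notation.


198 = 11000110
103 = 01100111
161 = 10100001
105 = 01101001
Binary: 11000110.01100111.10100001.01101001


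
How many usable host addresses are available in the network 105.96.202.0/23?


Host bits = 32 - 23 = 9
Total addresses = 2^9 = 512
Usable = total - 2 (network and broadcast)
Usable hosts: 510


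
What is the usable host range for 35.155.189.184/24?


Network: 35.155.189.0
Broadcast: 35.155.189.255
First usable = network + 1
Last usable = broadcast - 1
Range: 35.155.189.1 to 35.155.189.254


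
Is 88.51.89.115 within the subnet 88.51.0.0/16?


Subnet network: 88.51.0.0
Test IP AND mask: 88.51.0.0
Yes, 88.51.89.115 is in 88.51.0.0/16


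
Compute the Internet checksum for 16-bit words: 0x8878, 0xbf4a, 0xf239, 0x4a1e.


Sum all words (with carry folding):
+ 0x8878 = 0x8878
+ 0xbf4a = 0x47c3
+ 0xf239 = 0x39fd
+ 0x4a1e = 0x841b
One's complement: ~0x841b
Checksum = 0x7be4


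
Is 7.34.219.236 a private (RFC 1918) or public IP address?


RFC 1918 private ranges:
  10.0.0.0/8 (10.0.0.0 - 10.255.255.255)
  172.16.0.0/12 (172.16.0.0 - 172.31.255.255)
  192.168.0.0/16 (192.168.0.0 - 192.168.255.255)
Public (not in any RFC 1918 range)


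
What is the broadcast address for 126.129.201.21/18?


Network: 126.129.192.0/18
Host bits = 14
Set all host bits to 1:
Broadcast: 126.129.255.255


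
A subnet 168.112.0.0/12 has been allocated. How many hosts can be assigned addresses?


Host bits = 32 - 12 = 20
Total addresses = 2^20 = 1048576
Usable = total - 2 (network and broadcast)
Usable hosts: 1048574


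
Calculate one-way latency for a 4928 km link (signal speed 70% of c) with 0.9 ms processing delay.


Speed = 0.7 * 3e5 km/s = 210000 km/s
Propagation delay = 4928 / 210000 = 0.0235 s = 23.4667 ms
Processing delay = 0.9 ms
Total one-way latency = 24.3667 ms


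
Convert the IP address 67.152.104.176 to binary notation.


67 = 01000011
152 = 10011000
104 = 01101000
176 = 10110000
Binary: 01000011.10011000.01101000.10110000


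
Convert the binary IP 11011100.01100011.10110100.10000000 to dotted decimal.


11011100 = 220
01100011 = 99
10110100 = 180
10000000 = 128
IP: 220.99.180.128


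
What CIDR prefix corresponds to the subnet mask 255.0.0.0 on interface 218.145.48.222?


Binary: 11111111.00000000.00000000.00000000
Count leading 1s
Prefix: /8


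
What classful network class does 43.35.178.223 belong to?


First octet: 43
Binary: 00101011
0xxxxxxx -> Class A (1-126)
Class A, default mask 255.0.0.0 (/8)


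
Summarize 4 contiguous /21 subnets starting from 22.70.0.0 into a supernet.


Original prefix: /21
Number of subnets: 4 = 2^2
New prefix = 21 - 2 = 19
Supernet: 22.70.0.0/19


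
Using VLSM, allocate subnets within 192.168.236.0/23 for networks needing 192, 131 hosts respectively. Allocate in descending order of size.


192 hosts -> /24 (254 usable): 192.168.236.0/24
131 hosts -> /24 (254 usable): 192.168.237.0/24
Allocation: 192.168.236.0/24 (192 hosts, 254 usable); 192.168.237.0/24 (131 hosts, 254 usable)


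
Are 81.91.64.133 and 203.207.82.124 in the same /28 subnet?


Mask: 255.255.255.240
81.91.64.133 AND mask = 81.91.64.128
203.207.82.124 AND mask = 203.207.82.112
No, different subnets (81.91.64.128 vs 203.207.82.112)


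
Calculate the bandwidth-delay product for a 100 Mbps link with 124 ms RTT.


BDP = bandwidth * RTT
= 100 Mbps * 124 ms
= 100 * 1e6 * 124 / 1000 bits
= 12400000 bits
= 1550000 bytes
= 1513.6719 KB
BDP = 12400000 bits (1550000 bytes)


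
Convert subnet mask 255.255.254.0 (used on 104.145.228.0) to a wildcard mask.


Subnet mask: 255.255.254.0
Wildcard = 255.255.255.255 - subnet mask
255 - 255 = 0
255 - 255 = 0
255 - 254 = 1
255 - 0 = 255
Wildcard: 0.0.1.255


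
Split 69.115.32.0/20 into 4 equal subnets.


New prefix = 20 + 2 = 22
Each subnet has 1024 addresses
  69.115.32.0/22
  69.115.36.0/22
  69.115.40.0/22
  69.115.44.0/22
Subnets: 69.115.32.0/22, 69.115.36.0/22, 69.115.40.0/22, 69.115.44.0/22


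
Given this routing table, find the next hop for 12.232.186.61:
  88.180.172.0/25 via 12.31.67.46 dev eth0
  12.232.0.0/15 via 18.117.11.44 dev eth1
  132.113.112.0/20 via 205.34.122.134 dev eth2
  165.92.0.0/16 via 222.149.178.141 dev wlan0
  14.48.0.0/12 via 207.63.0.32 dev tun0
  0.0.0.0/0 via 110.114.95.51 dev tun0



Longest prefix match for 12.232.186.61:
  /25 88.180.172.0: no
  /15 12.232.0.0: MATCH
  /20 132.113.112.0: no
  /16 165.92.0.0: no
  /12 14.48.0.0: no
  /0 0.0.0.0: MATCH
Selected: next-hop 18.117.11.44 via eth1 (matched /15)


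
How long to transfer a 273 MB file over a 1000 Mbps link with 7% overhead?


Effective throughput = 1000 * (1 - 7/100) = 930.0 Mbps
File size in Mb = 273 * 8 = 2184 Mb
Time = 2184 / 930.0
Time = 2.3484 seconds


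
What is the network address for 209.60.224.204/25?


IP:   11010001.00111100.11100000.11001100
Mask: 11111111.11111111.11111111.10000000
AND operation:
Net:  11010001.00111100.11100000.10000000
Network: 209.60.224.128/25


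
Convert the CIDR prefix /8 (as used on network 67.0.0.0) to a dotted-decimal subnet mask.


/8 means 8 network bits, 24 host bits
Binary: 11111111000000000000000000000000
Mask: 255.0.0.0


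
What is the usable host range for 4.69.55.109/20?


Network: 4.69.48.0
Broadcast: 4.69.63.255
First usable = network + 1
Last usable = broadcast - 1
Range: 4.69.48.1 to 4.69.63.254


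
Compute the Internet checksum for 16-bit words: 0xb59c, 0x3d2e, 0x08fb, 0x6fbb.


Sum all words (with carry folding):
+ 0xb59c = 0xb59c
+ 0x3d2e = 0xf2ca
+ 0x08fb = 0xfbc5
+ 0x6fbb = 0x6b81
One's complement: ~0x6b81
Checksum = 0x947e


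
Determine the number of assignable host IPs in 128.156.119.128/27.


Host bits = 32 - 27 = 5
Total addresses = 2^5 = 32
Usable = total - 2 (network and broadcast)
Usable hosts: 30


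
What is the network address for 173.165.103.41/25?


IP:   10101101.10100101.01100111.00101001
Mask: 11111111.11111111.11111111.10000000
AND operation:
Net:  10101101.10100101.01100111.00000000
Network: 173.165.103.0/25


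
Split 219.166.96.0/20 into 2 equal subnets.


New prefix = 20 + 1 = 21
Each subnet has 2048 addresses
  219.166.96.0/21
  219.166.104.0/21
Subnets: 219.166.96.0/21, 219.166.104.0/21


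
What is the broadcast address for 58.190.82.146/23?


Network: 58.190.82.0/23
Host bits = 9
Set all host bits to 1:
Broadcast: 58.190.83.255


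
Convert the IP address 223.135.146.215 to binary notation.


223 = 11011111
135 = 10000111
146 = 10010010
215 = 11010111
Binary: 11011111.10000111.10010010.11010111


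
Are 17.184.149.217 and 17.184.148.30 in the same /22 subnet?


Mask: 255.255.252.0
17.184.149.217 AND mask = 17.184.148.0
17.184.148.30 AND mask = 17.184.148.0
Yes, same subnet (17.184.148.0)


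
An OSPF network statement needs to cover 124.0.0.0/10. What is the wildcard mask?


Subnet mask: 255.192.0.0
Wildcard = 255.255.255.255 - subnet mask
255 - 255 = 0
255 - 192 = 63
255 - 0 = 255
255 - 0 = 255
Wildcard: 0.63.255.255


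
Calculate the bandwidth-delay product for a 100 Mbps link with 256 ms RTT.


BDP = bandwidth * RTT
= 100 Mbps * 256 ms
= 100 * 1e6 * 256 / 1000 bits
= 25600000 bits
= 3200000 bytes
= 3125 KB
BDP = 25600000 bits (3200000 bytes)


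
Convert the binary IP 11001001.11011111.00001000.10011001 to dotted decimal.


11001001 = 201
11011111 = 223
00001000 = 8
10011001 = 153
IP: 201.223.8.153


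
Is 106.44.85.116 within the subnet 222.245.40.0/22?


Subnet network: 222.245.40.0
Test IP AND mask: 106.44.84.0
No, 106.44.85.116 is not in 222.245.40.0/22


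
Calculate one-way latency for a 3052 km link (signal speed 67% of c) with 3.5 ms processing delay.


Speed = 0.67 * 3e5 km/s = 201000 km/s
Propagation delay = 3052 / 201000 = 0.0152 s = 15.1841 ms
Processing delay = 3.5 ms
Total one-way latency = 18.6841 ms


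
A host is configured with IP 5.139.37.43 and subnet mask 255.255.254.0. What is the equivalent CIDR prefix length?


Binary: 11111111.11111111.11111110.00000000
Count leading 1s
Prefix: /23


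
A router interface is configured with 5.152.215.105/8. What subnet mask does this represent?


/8 means 8 network bits, 24 host bits
Binary: 11111111000000000000000000000000
Mask: 255.0.0.0


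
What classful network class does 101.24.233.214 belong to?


First octet: 101
Binary: 01100101
0xxxxxxx -> Class A (1-126)
Class A, default mask 255.0.0.0 (/8)


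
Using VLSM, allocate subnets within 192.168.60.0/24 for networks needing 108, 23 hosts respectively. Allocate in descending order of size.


108 hosts -> /25 (126 usable): 192.168.60.0/25
23 hosts -> /27 (30 usable): 192.168.60.128/27
Allocation: 192.168.60.0/25 (108 hosts, 126 usable); 192.168.60.128/27 (23 hosts, 30 usable)


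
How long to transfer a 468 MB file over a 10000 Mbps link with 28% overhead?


Effective throughput = 10000 * (1 - 28/100) = 7200 Mbps
File size in Mb = 468 * 8 = 3744 Mb
Time = 3744 / 7200
Time = 0.52 seconds


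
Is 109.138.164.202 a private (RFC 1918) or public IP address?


RFC 1918 private ranges:
  10.0.0.0/8 (10.0.0.0 - 10.255.255.255)
  172.16.0.0/12 (172.16.0.0 - 172.31.255.255)
  192.168.0.0/16 (192.168.0.0 - 192.168.255.255)
Public (not in any RFC 1918 range)


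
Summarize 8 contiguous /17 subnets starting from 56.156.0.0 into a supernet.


Original prefix: /17
Number of subnets: 8 = 2^3
New prefix = 17 - 3 = 14
Supernet: 56.156.0.0/14


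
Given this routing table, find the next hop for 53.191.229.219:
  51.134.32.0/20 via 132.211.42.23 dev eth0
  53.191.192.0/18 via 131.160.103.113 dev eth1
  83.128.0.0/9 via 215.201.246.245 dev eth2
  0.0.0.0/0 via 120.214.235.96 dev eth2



Longest prefix match for 53.191.229.219:
  /20 51.134.32.0: no
  /18 53.191.192.0: MATCH
  /9 83.128.0.0: no
  /0 0.0.0.0: MATCH
Selected: next-hop 131.160.103.113 via eth1 (matched /18)


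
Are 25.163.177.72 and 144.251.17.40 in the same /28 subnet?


Mask: 255.255.255.240
25.163.177.72 AND mask = 25.163.177.64
144.251.17.40 AND mask = 144.251.17.32
No, different subnets (25.163.177.64 vs 144.251.17.32)


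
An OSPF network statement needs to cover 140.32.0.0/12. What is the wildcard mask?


Subnet mask: 255.240.0.0
Wildcard = 255.255.255.255 - subnet mask
255 - 255 = 0
255 - 240 = 15
255 - 0 = 255
255 - 0 = 255
Wildcard: 0.15.255.255


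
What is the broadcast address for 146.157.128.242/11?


Network: 146.128.0.0/11
Host bits = 21
Set all host bits to 1:
Broadcast: 146.159.255.255


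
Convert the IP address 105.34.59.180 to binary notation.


105 = 01101001
34 = 00100010
59 = 00111011
180 = 10110100
Binary: 01101001.00100010.00111011.10110100


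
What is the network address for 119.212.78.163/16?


IP:   01110111.11010100.01001110.10100011
Mask: 11111111.11111111.00000000.00000000
AND operation:
Net:  01110111.11010100.00000000.00000000
Network: 119.212.0.0/16


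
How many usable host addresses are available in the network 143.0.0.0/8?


Host bits = 32 - 8 = 24
Total addresses = 2^24 = 16777216
Usable = total - 2 (network and broadcast)
Usable hosts: 16777214


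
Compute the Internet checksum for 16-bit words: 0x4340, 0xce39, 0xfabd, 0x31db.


Sum all words (with carry folding):
+ 0x4340 = 0x4340
+ 0xce39 = 0x117a
+ 0xfabd = 0x0c38
+ 0x31db = 0x3e13
One's complement: ~0x3e13
Checksum = 0xc1ec


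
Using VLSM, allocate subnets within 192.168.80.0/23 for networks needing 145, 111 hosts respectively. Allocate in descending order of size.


145 hosts -> /24 (254 usable): 192.168.80.0/24
111 hosts -> /25 (126 usable): 192.168.81.0/25
Allocation: 192.168.80.0/24 (145 hosts, 254 usable); 192.168.81.0/25 (111 hosts, 126 usable)


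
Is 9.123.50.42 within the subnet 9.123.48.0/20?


Subnet network: 9.123.48.0
Test IP AND mask: 9.123.48.0
Yes, 9.123.50.42 is in 9.123.48.0/20


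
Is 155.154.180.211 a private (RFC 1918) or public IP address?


RFC 1918 private ranges:
  10.0.0.0/8 (10.0.0.0 - 10.255.255.255)
  172.16.0.0/12 (172.16.0.0 - 172.31.255.255)
  192.168.0.0/16 (192.168.0.0 - 192.168.255.255)
Public (not in any RFC 1918 range)


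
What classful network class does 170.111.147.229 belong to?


First octet: 170
Binary: 10101010
10xxxxxx -> Class B (128-191)
Class B, default mask 255.255.0.0 (/16)


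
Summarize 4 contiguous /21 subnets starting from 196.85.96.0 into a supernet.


Original prefix: /21
Number of subnets: 4 = 2^2
New prefix = 21 - 2 = 19
Supernet: 196.85.96.0/19


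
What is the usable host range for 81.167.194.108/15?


Network: 81.166.0.0
Broadcast: 81.167.255.255
First usable = network + 1
Last usable = broadcast - 1
Range: 81.166.0.1 to 81.167.255.254


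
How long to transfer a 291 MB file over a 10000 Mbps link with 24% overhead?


Effective throughput = 10000 * (1 - 24/100) = 7600 Mbps
File size in Mb = 291 * 8 = 2328 Mb
Time = 2328 / 7600
Time = 0.3063 seconds


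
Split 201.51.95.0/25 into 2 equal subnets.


New prefix = 25 + 1 = 26
Each subnet has 64 addresses
  201.51.95.0/26
  201.51.95.64/26
Subnets: 201.51.95.0/26, 201.51.95.64/26


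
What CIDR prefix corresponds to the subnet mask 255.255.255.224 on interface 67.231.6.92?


Binary: 11111111.11111111.11111111.11100000
Count leading 1s
Prefix: /27


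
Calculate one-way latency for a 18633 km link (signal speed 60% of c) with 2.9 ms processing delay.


Speed = 0.6 * 3e5 km/s = 180000 km/s
Propagation delay = 18633 / 180000 = 0.1035 s = 103.5167 ms
Processing delay = 2.9 ms
Total one-way latency = 106.4167 ms


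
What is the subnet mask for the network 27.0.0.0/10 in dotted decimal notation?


/10 means 10 network bits, 22 host bits
Binary: 11111111110000000000000000000000
Mask: 255.192.0.0


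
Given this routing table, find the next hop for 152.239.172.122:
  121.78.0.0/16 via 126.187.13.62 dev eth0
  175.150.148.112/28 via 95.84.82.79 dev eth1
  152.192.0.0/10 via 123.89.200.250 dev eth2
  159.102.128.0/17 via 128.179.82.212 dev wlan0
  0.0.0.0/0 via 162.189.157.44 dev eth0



Longest prefix match for 152.239.172.122:
  /16 121.78.0.0: no
  /28 175.150.148.112: no
  /10 152.192.0.0: MATCH
  /17 159.102.128.0: no
  /0 0.0.0.0: MATCH
Selected: next-hop 123.89.200.250 via eth2 (matched /10)


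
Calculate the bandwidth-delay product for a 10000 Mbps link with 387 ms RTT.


BDP = bandwidth * RTT
= 10000 Mbps * 387 ms
= 10000 * 1e6 * 387 / 1000 bits
= 3870000000 bits
= 483750000 bytes
= 472412.1094 KB
BDP = 3870000000 bits (483750000 bytes)


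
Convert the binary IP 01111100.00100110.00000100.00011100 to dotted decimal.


01111100 = 124
00100110 = 38
00000100 = 4
00011100 = 28
IP: 124.38.4.28


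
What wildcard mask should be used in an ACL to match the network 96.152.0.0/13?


Subnet mask: 255.248.0.0
Wildcard = 255.255.255.255 - subnet mask
255 - 255 = 0
255 - 248 = 7
255 - 0 = 255
255 - 0 = 255
Wildcard: 0.7.255.255


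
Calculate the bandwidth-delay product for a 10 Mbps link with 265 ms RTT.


BDP = bandwidth * RTT
= 10 Mbps * 265 ms
= 10 * 1e6 * 265 / 1000 bits
= 2650000 bits
= 331250 bytes
= 323.4863 KB
BDP = 2650000 bits (331250 bytes)


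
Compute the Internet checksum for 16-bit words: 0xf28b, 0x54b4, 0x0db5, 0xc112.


Sum all words (with carry folding):
+ 0xf28b = 0xf28b
+ 0x54b4 = 0x4740
+ 0x0db5 = 0x54f5
+ 0xc112 = 0x1608
One's complement: ~0x1608
Checksum = 0xe9f7


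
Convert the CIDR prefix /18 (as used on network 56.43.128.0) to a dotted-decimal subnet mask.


/18 means 18 network bits, 14 host bits
Binary: 11111111111111111100000000000000
Mask: 255.255.192.0


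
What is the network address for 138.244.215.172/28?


IP:   10001010.11110100.11010111.10101100
Mask: 11111111.11111111.11111111.11110000
AND operation:
Net:  10001010.11110100.11010111.10100000
Network: 138.244.215.160/28


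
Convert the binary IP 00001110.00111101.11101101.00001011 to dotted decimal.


00001110 = 14
00111101 = 61
11101101 = 237
00001011 = 11
IP: 14.61.237.11


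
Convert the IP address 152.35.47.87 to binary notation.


152 = 10011000
35 = 00100011
47 = 00101111
87 = 01010111
Binary: 10011000.00100011.00101111.01010111


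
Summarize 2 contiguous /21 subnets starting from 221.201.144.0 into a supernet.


Original prefix: /21
Number of subnets: 2 = 2^1
New prefix = 21 - 1 = 20
Supernet: 221.201.144.0/20


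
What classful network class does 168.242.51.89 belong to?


First octet: 168
Binary: 10101000
10xxxxxx -> Class B (128-191)
Class B, default mask 255.255.0.0 (/16)


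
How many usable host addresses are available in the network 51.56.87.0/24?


Host bits = 32 - 24 = 8
Total addresses = 2^8 = 256
Usable = total - 2 (network and broadcast)
Usable hosts: 254


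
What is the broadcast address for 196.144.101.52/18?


Network: 196.144.64.0/18
Host bits = 14
Set all host bits to 1:
Broadcast: 196.144.127.255


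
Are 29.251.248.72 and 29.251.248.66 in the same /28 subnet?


Mask: 255.255.255.240
29.251.248.72 AND mask = 29.251.248.64
29.251.248.66 AND mask = 29.251.248.64
Yes, same subnet (29.251.248.64)


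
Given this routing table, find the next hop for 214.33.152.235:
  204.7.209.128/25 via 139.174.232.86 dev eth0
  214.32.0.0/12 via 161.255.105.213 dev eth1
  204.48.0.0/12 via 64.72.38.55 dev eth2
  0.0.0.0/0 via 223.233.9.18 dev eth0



Longest prefix match for 214.33.152.235:
  /25 204.7.209.128: no
  /12 214.32.0.0: MATCH
  /12 204.48.0.0: no
  /0 0.0.0.0: MATCH
Selected: next-hop 161.255.105.213 via eth1 (matched /12)


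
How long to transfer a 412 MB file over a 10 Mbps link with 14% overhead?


Effective throughput = 10 * (1 - 14/100) = 8.6 Mbps
File size in Mb = 412 * 8 = 3296 Mb
Time = 3296 / 8.6
Time = 383.2558 seconds


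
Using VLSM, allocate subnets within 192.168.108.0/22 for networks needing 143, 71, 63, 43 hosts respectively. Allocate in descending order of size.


143 hosts -> /24 (254 usable): 192.168.108.0/24
71 hosts -> /25 (126 usable): 192.168.109.0/25
63 hosts -> /25 (126 usable): 192.168.109.128/25
43 hosts -> /26 (62 usable): 192.168.110.0/26
Allocation: 192.168.108.0/24 (143 hosts, 254 usable); 192.168.109.0/25 (71 hosts, 126 usable); 192.168.109.128/25 (63 hosts, 126 usable); 192.168.110.0/26 (43 hosts, 62 usable)


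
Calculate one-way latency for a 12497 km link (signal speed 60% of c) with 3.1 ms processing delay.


Speed = 0.6 * 3e5 km/s = 180000 km/s
Propagation delay = 12497 / 180000 = 0.0694 s = 69.4278 ms
Processing delay = 3.1 ms
Total one-way latency = 72.5278 ms


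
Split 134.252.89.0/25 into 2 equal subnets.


New prefix = 25 + 1 = 26
Each subnet has 64 addresses
  134.252.89.0/26
  134.252.89.64/26
Subnets: 134.252.89.0/26, 134.252.89.64/26


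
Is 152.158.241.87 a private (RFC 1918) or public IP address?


RFC 1918 private ranges:
  10.0.0.0/8 (10.0.0.0 - 10.255.255.255)
  172.16.0.0/12 (172.16.0.0 - 172.31.255.255)
  192.168.0.0/16 (192.168.0.0 - 192.168.255.255)
Public (not in any RFC 1918 range)


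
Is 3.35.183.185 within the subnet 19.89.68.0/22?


Subnet network: 19.89.68.0
Test IP AND mask: 3.35.180.0
No, 3.35.183.185 is not in 19.89.68.0/22


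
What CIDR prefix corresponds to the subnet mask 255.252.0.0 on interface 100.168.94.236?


Binary: 11111111.11111100.00000000.00000000
Count leading 1s
Prefix: /14


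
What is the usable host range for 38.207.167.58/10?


Network: 38.192.0.0
Broadcast: 38.255.255.255
First usable = network + 1
Last usable = broadcast - 1
Range: 38.192.0.1 to 38.255.255.254


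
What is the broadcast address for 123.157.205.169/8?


Network: 123.0.0.0/8
Host bits = 24
Set all host bits to 1:
Broadcast: 123.255.255.255


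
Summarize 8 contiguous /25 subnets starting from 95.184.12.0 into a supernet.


Original prefix: /25
Number of subnets: 8 = 2^3
New prefix = 25 - 3 = 22
Supernet: 95.184.12.0/22


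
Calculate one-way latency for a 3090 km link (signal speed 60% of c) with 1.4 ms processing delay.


Speed = 0.6 * 3e5 km/s = 180000 km/s
Propagation delay = 3090 / 180000 = 0.0172 s = 17.1667 ms
Processing delay = 1.4 ms
Total one-way latency = 18.5667 ms


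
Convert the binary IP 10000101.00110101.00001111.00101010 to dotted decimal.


10000101 = 133
00110101 = 53
00001111 = 15
00101010 = 42
IP: 133.53.15.42


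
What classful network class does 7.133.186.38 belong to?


First octet: 7
Binary: 00000111
0xxxxxxx -> Class A (1-126)
Class A, default mask 255.0.0.0 (/8)


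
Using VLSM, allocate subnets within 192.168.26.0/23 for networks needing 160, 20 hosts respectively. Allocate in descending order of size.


160 hosts -> /24 (254 usable): 192.168.26.0/24
20 hosts -> /27 (30 usable): 192.168.27.0/27
Allocation: 192.168.26.0/24 (160 hosts, 254 usable); 192.168.27.0/27 (20 hosts, 30 usable)


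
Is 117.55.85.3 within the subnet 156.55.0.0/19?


Subnet network: 156.55.0.0
Test IP AND mask: 117.55.64.0
No, 117.55.85.3 is not in 156.55.0.0/19


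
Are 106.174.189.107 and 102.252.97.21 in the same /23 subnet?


Mask: 255.255.254.0
106.174.189.107 AND mask = 106.174.188.0
102.252.97.21 AND mask = 102.252.96.0
No, different subnets (106.174.188.0 vs 102.252.96.0)
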